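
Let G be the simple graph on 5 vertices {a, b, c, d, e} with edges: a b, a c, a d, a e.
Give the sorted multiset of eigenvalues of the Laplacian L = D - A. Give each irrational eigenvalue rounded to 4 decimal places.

Each diagonal entry of L is the vertex degree and each off-diagonal entry is -1 where an edge is present, 0 otherwise; in the order [a, b, c, d, e] the diagonal is [4, 1, 1, 1, 1]. L is symmetric positive semidefinite, so every eigenvalue is real and nonnegative.

[0, 1, 1, 1, 5]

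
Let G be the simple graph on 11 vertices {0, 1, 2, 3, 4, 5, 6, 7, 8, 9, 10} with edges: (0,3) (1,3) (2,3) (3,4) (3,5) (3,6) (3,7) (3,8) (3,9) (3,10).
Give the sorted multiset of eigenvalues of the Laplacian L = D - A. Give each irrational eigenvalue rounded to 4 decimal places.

[0, 1, 1, 1, 1, 1, 1, 1, 1, 1, 11]

Reading degrees in the order [0, 1, 2, 3, 4, 5, 6, 7, 8, 9, 10] gives [1, 1, 1, 10, 1, 1, 1, 1, 1, 1, 1]; set D = diag(1, 1, 1, 10, 1, 1, 1, 1, 1, 1, 1) and form L = D - A. The multiplicity of 0 as a Laplacian eigenvalue equals the number of connected components. The single zero eigenvalue shows the graph is connected. The largest eigenvalue, 11, is at most the vertex count 11.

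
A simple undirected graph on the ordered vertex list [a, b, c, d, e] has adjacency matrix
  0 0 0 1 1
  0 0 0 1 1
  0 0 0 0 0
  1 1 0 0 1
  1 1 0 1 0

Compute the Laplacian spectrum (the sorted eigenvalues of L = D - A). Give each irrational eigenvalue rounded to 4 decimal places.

[0, 0, 2, 4, 4]

Reading degrees in the order [a, b, c, d, e] gives [2, 2, 0, 3, 3]; set D = diag(2, 2, 0, 3, 3) and form L = D - A. The multiplicity of 0 as a Laplacian eigenvalue equals the number of connected components. The 2 zero eigenvalues correspond to the 2 connected components.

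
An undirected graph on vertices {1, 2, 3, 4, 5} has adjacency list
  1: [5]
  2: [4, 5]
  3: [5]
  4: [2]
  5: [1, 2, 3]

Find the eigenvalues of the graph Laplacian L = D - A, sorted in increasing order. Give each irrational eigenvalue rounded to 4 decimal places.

[0, 0.5188, 1, 2.3111, 4.1701]

Each diagonal entry of L is the vertex degree and each off-diagonal entry is -1 where an edge is present, 0 otherwise; in the order [1, 2, 3, 4, 5] the diagonal is [1, 2, 1, 1, 3]. L is symmetric positive semidefinite, so every eigenvalue is real and nonnegative. The single zero eigenvalue shows the graph is connected. There is one zero in the spectrum, matching the 1 component.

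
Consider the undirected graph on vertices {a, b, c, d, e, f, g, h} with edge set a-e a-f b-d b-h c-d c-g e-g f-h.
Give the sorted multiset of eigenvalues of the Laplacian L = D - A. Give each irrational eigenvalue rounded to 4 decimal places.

[0, 0.5858, 0.5858, 2, 2, 3.4142, 3.4142, 4]

Reading degrees in the order [a, b, c, d, e, f, g, h] gives [2, 2, 2, 2, 2, 2, 2, 2]; set D = diag(2, 2, 2, 2, 2, 2, 2, 2) and form L = D - A. Since every row of L sums to 0, the all-ones vector is in the kernel and 0 is an eigenvalue.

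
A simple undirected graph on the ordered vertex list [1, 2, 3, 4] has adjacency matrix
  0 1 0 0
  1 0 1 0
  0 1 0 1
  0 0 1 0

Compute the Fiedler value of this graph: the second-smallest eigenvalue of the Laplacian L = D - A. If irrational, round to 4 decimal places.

0.5858

With the vertex order [1, 2, 3, 4], the degrees are [1, 2, 2, 1], giving D = diag(1, 2, 2, 1) and L = D - A. Computing the eigenvalues of L and sorting gives [0, 0.5858, 2, 3.4142]. The Fiedler value lambda_2 = 0.5858 is strictly positive, so the graph is connected.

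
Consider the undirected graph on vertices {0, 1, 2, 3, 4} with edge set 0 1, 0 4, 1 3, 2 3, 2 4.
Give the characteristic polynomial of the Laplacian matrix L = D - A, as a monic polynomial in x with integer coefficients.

x^5 - 10x^4 + 35x^3 - 50x^2 + 25x

With the vertex order [0, 1, 2, 3, 4], the degrees are [2, 2, 2, 2, 2], giving D = diag(2, 2, 2, 2, 2) and L = D - A. Computing det(xI - L) by cofactor expansion (or equivalently via sum-over-permutations) gives x^5 - 10x^4 + 35x^3 - 50x^2 + 25x. Since p(0) = det(-L) = 0, x divides p(x).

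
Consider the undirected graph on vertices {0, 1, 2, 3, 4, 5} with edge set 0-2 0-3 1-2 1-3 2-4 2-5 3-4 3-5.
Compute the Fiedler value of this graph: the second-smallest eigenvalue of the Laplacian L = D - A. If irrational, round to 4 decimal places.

Each diagonal entry of L is the vertex degree and each off-diagonal entry is -1 where an edge is present, 0 otherwise; in the order [0, 1, 2, 3, 4, 5] the diagonal is [2, 2, 4, 4, 2, 2]. Computing the eigenvalues of L and sorting gives [0, 2, 2, 2, 4, 6]. The Fiedler value lambda_2 = 2 is strictly positive, so the graph is connected. By the matrix-tree theorem the graph has (1/6) * product of the nonzero eigenvalues = 32 spanning trees.

2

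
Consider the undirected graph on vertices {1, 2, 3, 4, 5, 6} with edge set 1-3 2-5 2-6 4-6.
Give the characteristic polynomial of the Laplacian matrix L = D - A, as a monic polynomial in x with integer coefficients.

x^6 - 8x^5 + 22x^4 - 24x^3 + 8x^2

With the vertex order [1, 2, 3, 4, 5, 6], the degrees are [1, 2, 1, 1, 1, 2], giving D = diag(1, 2, 1, 1, 1, 2) and L = D - A. Computing det(xI - L) by cofactor expansion (or equivalently via sum-over-permutations) gives x^6 - 8x^5 + 22x^4 - 24x^3 + 8x^2. Since p(0) = det(-L) = 0, x divides p(x). The eigenvalues sum to 8, which equals trace(L) = 2|E|.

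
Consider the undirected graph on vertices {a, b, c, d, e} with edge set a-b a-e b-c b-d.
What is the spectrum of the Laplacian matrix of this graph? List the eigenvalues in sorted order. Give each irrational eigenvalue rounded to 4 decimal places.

Each diagonal entry of L is the vertex degree and each off-diagonal entry is -1 where an edge is present, 0 otherwise; in the order [a, b, c, d, e] the diagonal is [2, 3, 1, 1, 1]. The multiplicity of 0 as a Laplacian eigenvalue equals the number of connected components. By the matrix-tree theorem the graph has (1/5) * product of the nonzero eigenvalues = 1 spanning tree. The largest eigenvalue, 4.1701, is at most the vertex count 5.

[0, 0.5188, 1, 2.3111, 4.1701]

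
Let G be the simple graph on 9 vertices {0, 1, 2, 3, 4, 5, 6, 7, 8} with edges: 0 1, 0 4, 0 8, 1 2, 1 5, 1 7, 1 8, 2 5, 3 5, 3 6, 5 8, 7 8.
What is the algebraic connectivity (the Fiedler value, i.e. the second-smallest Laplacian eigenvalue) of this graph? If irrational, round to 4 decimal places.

0.3633

Each diagonal entry of L is the vertex degree and each off-diagonal entry is -1 where an edge is present, 0 otherwise; in the order [0, 1, 2, 3, 4, 5, 6, 7, 8] the diagonal is [3, 5, 2, 2, 1, 4, 1, 2, 4]. The smallest Laplacian eigenvalue is always 0. The next one, lambda_2 = 0.3633, measures how hard the graph is to disconnect: larger values mean better connectivity. By the matrix-tree theorem the graph has (1/9) * product of the nonzero eigenvalues = 52 spanning trees. The largest eigenvalue, 6.1635, is at most the vertex count 9.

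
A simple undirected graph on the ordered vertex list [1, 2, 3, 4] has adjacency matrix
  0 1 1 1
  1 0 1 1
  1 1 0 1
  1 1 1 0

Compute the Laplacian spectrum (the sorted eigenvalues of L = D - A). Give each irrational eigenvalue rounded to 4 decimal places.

[0, 4, 4, 4]

Reading degrees in the order [1, 2, 3, 4] gives [3, 3, 3, 3]; set D = diag(3, 3, 3, 3) and form L = D - A. The multiplicity of 0 as a Laplacian eigenvalue equals the number of connected components. The single zero eigenvalue shows the graph is connected.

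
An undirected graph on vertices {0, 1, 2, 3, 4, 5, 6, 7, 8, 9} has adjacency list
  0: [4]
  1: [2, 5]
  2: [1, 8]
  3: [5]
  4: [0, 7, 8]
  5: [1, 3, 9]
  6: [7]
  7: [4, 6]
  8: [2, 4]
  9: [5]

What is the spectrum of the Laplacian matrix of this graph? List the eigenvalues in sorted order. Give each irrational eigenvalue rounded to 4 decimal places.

Each diagonal entry of L is the vertex degree and each off-diagonal entry is -1 where an edge is present, 0 otherwise; in the order [0, 1, 2, 3, 4, 5, 6, 7, 8, 9] the diagonal is [1, 2, 2, 1, 3, 3, 1, 2, 2, 1]. The multiplicity of 0 as a Laplacian eigenvalue equals the number of connected components.

[0, 0.1172, 0.5188, 0.7586, 1, 1.6674, 2.3111, 3.0846, 4.1701, 4.3721]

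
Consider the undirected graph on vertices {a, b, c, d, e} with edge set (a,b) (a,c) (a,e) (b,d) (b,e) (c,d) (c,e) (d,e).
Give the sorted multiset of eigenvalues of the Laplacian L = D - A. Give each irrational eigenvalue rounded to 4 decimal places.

Reading degrees in the order [a, b, c, d, e] gives [3, 3, 3, 3, 4]; set D = diag(3, 3, 3, 3, 4) and form L = D - A. Diagonalising L (or applying a numerical eigensolver to the 5x5 matrix) gives the spectrum above. The largest eigenvalue, 5, is at most the vertex count 5.

[0, 3, 3, 5, 5]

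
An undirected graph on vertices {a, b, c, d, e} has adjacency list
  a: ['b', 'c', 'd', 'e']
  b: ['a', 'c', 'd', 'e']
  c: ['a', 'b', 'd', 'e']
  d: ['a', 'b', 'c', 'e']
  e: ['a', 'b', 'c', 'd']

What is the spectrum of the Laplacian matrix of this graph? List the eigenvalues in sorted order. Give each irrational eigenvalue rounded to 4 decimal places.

Reading degrees in the order [a, b, c, d, e] gives [4, 4, 4, 4, 4]; set D = diag(4, 4, 4, 4, 4) and form L = D - A. The multiplicity of 0 as a Laplacian eigenvalue equals the number of connected components. There is one zero in the spectrum, matching the 1 component. By the matrix-tree theorem the graph has (1/5) * product of the nonzero eigenvalues = 125 spanning trees.

[0, 5, 5, 5, 5]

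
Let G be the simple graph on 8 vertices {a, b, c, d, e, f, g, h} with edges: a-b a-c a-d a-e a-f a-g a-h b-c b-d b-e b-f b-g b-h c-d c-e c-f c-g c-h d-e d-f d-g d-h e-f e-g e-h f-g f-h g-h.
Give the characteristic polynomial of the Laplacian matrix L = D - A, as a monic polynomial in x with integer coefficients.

x^8 - 56x^7 + 1344x^6 - 17920x^5 + 143360x^4 - 688128x^3 + 1835008x^2 - 2097152x

Reading degrees in the order [a, b, c, d, e, f, g, h] gives [7, 7, 7, 7, 7, 7, 7, 7]; set D = diag(7, 7, 7, 7, 7, 7, 7, 7) and form L = D - A. The eigenvalues of L are [0, 8, 8, 8, 8, 8, 8, 8]; the characteristic polynomial is the product of (x - lambda_i), which multiplies out to x^8 - 56x^7 + 1344x^6 - 17920x^5 + 143360x^4 - 688128x^3 + 1835008x^2 - 2097152x. The coefficient of x^7 equals -trace(L) = -56, matching the sum of degrees. The largest eigenvalue, 8, is at most the vertex count 8. By the matrix-tree theorem the graph has (1/8) * product of the nonzero eigenvalues = 262144 spanning trees.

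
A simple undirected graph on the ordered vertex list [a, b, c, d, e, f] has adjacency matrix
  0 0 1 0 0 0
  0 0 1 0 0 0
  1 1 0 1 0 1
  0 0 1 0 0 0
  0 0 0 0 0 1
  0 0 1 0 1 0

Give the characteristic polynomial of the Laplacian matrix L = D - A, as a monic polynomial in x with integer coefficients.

x^6 - 10x^5 + 33x^4 - 46x^3 + 28x^2 - 6x

Reading degrees in the order [a, b, c, d, e, f] gives [1, 1, 4, 1, 1, 2]; set D = diag(1, 1, 4, 1, 1, 2) and form L = D - A. L has integer entries, so p(x) = det(xI - L) has integer coefficients. Expanding the determinant yields x^6 - 10x^5 + 33x^4 - 46x^3 + 28x^2 - 6x. The coefficient of x^5 equals -trace(L) = -10, matching the sum of degrees. The largest eigenvalue, 5.0861, is at most the vertex count 6. The eigenvalues sum to 10, which equals trace(L) = 2|E|.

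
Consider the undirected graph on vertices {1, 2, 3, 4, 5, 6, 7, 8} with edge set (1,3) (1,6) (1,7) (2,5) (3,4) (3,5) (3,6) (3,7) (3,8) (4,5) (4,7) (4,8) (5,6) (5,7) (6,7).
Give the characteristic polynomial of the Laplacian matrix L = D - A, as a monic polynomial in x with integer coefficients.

x^8 - 30x^7 + 369x^6 - 2390x^5 + 8694x^4 - 17458x^3 + 17501x^2 - 6584x

Reading degrees in the order [1, 2, 3, 4, 5, 6, 7, 8] gives [3, 1, 6, 4, 5, 4, 5, 2]; set D = diag(3, 1, 6, 4, 5, 4, 5, 2) and form L = D - A. Computing det(xI - L) by cofactor expansion (or equivalently via sum-over-permutations) gives x^8 - 30x^7 + 369x^6 - 2390x^5 + 8694x^4 - 17458x^3 + 17501x^2 - 6584x. Since p(0) = det(-L) = 0, x divides p(x). The eigenvalues sum to 30, which equals trace(L) = 2|E|.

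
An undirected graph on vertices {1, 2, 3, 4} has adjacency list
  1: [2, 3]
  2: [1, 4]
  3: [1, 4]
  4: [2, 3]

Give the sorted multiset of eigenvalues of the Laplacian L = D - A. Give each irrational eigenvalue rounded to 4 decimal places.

[0, 2, 2, 4]

Each diagonal entry of L is the vertex degree and each off-diagonal entry is -1 where an edge is present, 0 otherwise; in the order [1, 2, 3, 4] the diagonal is [2, 2, 2, 2]. Since every row of L sums to 0, the all-ones vector is in the kernel and 0 is an eigenvalue. The single zero eigenvalue shows the graph is connected. By the matrix-tree theorem the graph has (1/4) * product of the nonzero eigenvalues = 4 spanning trees.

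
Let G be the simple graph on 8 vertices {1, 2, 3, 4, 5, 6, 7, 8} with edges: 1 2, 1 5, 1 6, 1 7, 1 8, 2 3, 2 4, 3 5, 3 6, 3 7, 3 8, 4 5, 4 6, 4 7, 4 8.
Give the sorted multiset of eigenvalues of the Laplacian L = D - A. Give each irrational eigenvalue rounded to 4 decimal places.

With the vertex order [1, 2, 3, 4, 5, 6, 7, 8], the degrees are [5, 3, 5, 5, 3, 3, 3, 3], giving D = diag(5, 3, 5, 5, 3, 3, 3, 3) and L = D - A. L is symmetric positive semidefinite, so every eigenvalue is real and nonnegative. The single zero eigenvalue shows the graph is connected.

[0, 3, 3, 3, 3, 5, 5, 8]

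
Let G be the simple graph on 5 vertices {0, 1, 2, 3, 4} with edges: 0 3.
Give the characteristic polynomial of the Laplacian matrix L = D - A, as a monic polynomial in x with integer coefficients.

x^5 - 2x^4

Reading degrees in the order [0, 1, 2, 3, 4] gives [1, 0, 0, 1, 0]; set D = diag(1, 0, 0, 1, 0) and form L = D - A. L has integer entries, so p(x) = det(xI - L) has integer coefficients. Expanding the determinant yields x^5 - 2x^4. The constant term is 0 because L is singular (the all-ones vector lies in its kernel).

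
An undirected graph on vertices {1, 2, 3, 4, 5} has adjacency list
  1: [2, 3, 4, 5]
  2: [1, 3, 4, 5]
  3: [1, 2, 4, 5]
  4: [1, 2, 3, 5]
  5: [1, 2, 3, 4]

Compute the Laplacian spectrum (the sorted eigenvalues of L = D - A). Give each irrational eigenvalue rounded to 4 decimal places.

[0, 5, 5, 5, 5]

With the vertex order [1, 2, 3, 4, 5], the degrees are [4, 4, 4, 4, 4], giving D = diag(4, 4, 4, 4, 4) and L = D - A. Diagonalising L (or applying a numerical eigensolver to the 5x5 matrix) gives the spectrum above. The single zero eigenvalue shows the graph is connected. The eigenvalues sum to 20, which equals trace(L) = 2|E|.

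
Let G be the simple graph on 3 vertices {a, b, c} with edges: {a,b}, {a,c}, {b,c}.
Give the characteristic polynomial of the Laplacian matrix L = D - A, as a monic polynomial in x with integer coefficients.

x^3 - 6x^2 + 9x

Each diagonal entry of L is the vertex degree and each off-diagonal entry is -1 where an edge is present, 0 otherwise; in the order [a, b, c] the diagonal is [2, 2, 2]. L has integer entries, so p(x) = det(xI - L) has integer coefficients. Expanding the determinant yields x^3 - 6x^2 + 9x. The coefficient of x^2 equals -trace(L) = -6, matching the sum of degrees. The largest eigenvalue, 3, is at most the vertex count 3.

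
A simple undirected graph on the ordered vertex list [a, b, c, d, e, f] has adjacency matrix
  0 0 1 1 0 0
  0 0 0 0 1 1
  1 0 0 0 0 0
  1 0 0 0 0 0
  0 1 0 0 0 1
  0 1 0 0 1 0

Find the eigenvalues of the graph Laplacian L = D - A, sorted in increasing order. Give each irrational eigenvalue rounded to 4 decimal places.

With the vertex order [a, b, c, d, e, f], the degrees are [2, 2, 1, 1, 2, 2], giving D = diag(2, 2, 1, 1, 2, 2) and L = D - A. Since every row of L sums to 0, the all-ones vector is in the kernel and 0 is an eigenvalue. The 2 zero eigenvalues correspond to the 2 connected components. There are 2 zeros in the spectrum, matching the 2 components.

[0, 0, 1, 3, 3, 3]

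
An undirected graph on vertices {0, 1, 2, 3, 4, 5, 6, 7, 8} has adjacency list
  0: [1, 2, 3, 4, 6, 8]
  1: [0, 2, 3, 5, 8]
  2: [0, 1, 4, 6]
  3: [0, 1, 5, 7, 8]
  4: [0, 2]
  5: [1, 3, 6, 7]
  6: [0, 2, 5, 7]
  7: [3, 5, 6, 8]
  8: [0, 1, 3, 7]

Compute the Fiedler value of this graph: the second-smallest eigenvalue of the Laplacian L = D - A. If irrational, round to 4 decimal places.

Reading degrees in the order [0, 1, 2, 3, 4, 5, 6, 7, 8] gives [6, 5, 4, 5, 2, 4, 4, 4, 4]; set D = diag(6, 5, 4, 5, 2, 4, 4, 4, 4) and form L = D - A. The sorted Laplacian eigenvalues are [0, 1.4936, 3.1527, 3.6292, 4.2503, 5.4505, 5.8944, 6.6624, 7.4668]; the algebraic connectivity is the second entry, 1.4936.

1.4936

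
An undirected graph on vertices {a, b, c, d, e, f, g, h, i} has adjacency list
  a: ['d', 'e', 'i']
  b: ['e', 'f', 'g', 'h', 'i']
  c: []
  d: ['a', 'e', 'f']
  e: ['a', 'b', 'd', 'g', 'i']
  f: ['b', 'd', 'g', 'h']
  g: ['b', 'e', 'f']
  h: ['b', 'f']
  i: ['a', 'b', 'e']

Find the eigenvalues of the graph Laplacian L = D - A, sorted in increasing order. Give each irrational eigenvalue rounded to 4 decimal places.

[0, 0, 1.3658, 2.4933, 2.6305, 4.1658, 4.9558, 5.7806, 6.6084]

Each diagonal entry of L is the vertex degree and each off-diagonal entry is -1 where an edge is present, 0 otherwise; in the order [a, b, c, d, e, f, g, h, i] the diagonal is [3, 5, 0, 3, 5, 4, 3, 2, 3]. L is symmetric positive semidefinite, so every eigenvalue is real and nonnegative. The 2 zero eigenvalues correspond to the 2 connected components. There are 2 zeros in the spectrum, matching the 2 components. The eigenvalues sum to 28, which equals trace(L) = 2|E|.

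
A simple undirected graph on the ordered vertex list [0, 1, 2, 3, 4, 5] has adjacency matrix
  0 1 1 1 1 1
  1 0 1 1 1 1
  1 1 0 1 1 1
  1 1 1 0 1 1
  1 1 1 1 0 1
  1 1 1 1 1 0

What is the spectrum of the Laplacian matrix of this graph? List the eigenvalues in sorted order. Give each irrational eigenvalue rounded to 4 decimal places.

With the vertex order [0, 1, 2, 3, 4, 5], the degrees are [5, 5, 5, 5, 5, 5], giving D = diag(5, 5, 5, 5, 5, 5) and L = D - A. Since every row of L sums to 0, the all-ones vector is in the kernel and 0 is an eigenvalue. The largest eigenvalue, 6, is at most the vertex count 6. By the matrix-tree theorem the graph has (1/6) * product of the nonzero eigenvalues = 1296 spanning trees.

[0, 6, 6, 6, 6, 6]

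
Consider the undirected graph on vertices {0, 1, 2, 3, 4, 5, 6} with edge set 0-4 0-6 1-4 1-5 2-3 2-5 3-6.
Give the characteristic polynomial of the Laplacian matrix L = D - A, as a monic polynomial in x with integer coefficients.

Reading degrees in the order [0, 1, 2, 3, 4, 5, 6] gives [2, 2, 2, 2, 2, 2, 2]; set D = diag(2, 2, 2, 2, 2, 2, 2) and form L = D - A. Computing det(xI - L) by cofactor expansion (or equivalently via sum-over-permutations) gives x^7 - 14x^6 + 77x^5 - 210x^4 + 294x^3 - 196x^2 + 49x. The constant term is 0 because L is singular (the all-ones vector lies in its kernel). The largest eigenvalue, 3.8019, is at most the vertex count 7. There is one zero in the spectrum, matching the 1 component.

x^7 - 14x^6 + 77x^5 - 210x^4 + 294x^3 - 196x^2 + 49x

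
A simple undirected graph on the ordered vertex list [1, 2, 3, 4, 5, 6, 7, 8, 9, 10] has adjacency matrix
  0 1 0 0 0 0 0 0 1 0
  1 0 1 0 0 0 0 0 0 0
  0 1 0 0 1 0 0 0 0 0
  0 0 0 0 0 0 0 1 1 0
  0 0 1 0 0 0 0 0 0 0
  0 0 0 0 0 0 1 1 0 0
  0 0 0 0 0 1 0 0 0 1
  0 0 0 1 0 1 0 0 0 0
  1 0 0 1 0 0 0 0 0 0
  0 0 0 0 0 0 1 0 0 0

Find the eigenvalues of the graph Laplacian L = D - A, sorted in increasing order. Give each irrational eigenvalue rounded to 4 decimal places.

[0, 0.0979, 0.3820, 0.8244, 1.3820, 2, 2.6180, 3.1756, 3.6180, 3.9021]

With the vertex order [1, 2, 3, 4, 5, 6, 7, 8, 9, 10], the degrees are [2, 2, 2, 2, 1, 2, 2, 2, 2, 1], giving D = diag(2, 2, 2, 2, 1, 2, 2, 2, 2, 1) and L = D - A. L is symmetric positive semidefinite, so every eigenvalue is real and nonnegative. There is one zero in the spectrum, matching the 1 component.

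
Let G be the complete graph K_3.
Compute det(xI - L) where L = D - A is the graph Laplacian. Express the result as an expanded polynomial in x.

The graph has 3 vertices and degree multiset [2, 2, 2]; D is the diagonal matrix of degrees and L = D - A. L has integer entries, so p(x) = det(xI - L) has integer coefficients. Expanding the determinant yields x^3 - 6x^2 + 9x. The constant term is 0 because L is singular (the all-ones vector lies in its kernel). By the matrix-tree theorem the graph has (1/3) * product of the nonzero eigenvalues = 3 spanning trees.

x^3 - 6x^2 + 9x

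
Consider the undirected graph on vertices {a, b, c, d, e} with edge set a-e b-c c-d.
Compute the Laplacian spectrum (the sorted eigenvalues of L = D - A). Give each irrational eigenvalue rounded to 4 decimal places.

With the vertex order [a, b, c, d, e], the degrees are [1, 1, 2, 1, 1], giving D = diag(1, 1, 2, 1, 1) and L = D - A. The multiplicity of 0 as a Laplacian eigenvalue equals the number of connected components. The 2 zero eigenvalues correspond to the 2 connected components. The largest eigenvalue, 3, is at most the vertex count 5. There are 2 zeros in the spectrum, matching the 2 components.

[0, 0, 1, 2, 3]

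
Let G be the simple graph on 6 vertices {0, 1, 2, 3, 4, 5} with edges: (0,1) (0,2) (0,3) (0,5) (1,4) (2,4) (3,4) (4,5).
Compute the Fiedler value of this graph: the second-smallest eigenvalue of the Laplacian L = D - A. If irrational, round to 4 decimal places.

Each diagonal entry of L is the vertex degree and each off-diagonal entry is -1 where an edge is present, 0 otherwise; in the order [0, 1, 2, 3, 4, 5] the diagonal is [4, 2, 2, 2, 4, 2]. Computing the eigenvalues of L and sorting gives [0, 2, 2, 2, 4, 6]. The Fiedler value lambda_2 = 2 is strictly positive, so the graph is connected.

2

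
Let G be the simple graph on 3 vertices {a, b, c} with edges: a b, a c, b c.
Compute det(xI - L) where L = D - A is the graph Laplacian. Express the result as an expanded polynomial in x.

Reading degrees in the order [a, b, c] gives [2, 2, 2]; set D = diag(2, 2, 2) and form L = D - A. Computing det(xI - L) by cofactor expansion (or equivalently via sum-over-permutations) gives x^3 - 6x^2 + 9x. The constant term is 0 because L is singular (the all-ones vector lies in its kernel). By the matrix-tree theorem the graph has (1/3) * product of the nonzero eigenvalues = 3 spanning trees.

x^3 - 6x^2 + 9x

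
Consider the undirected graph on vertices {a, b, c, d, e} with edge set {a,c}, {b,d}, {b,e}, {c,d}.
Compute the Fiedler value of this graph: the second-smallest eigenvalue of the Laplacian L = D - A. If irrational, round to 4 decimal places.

0.3820

With the vertex order [a, b, c, d, e], the degrees are [1, 2, 2, 2, 1], giving D = diag(1, 2, 2, 2, 1) and L = D - A. The smallest Laplacian eigenvalue is always 0. The next one, lambda_2 = 0.3820, measures how hard the graph is to disconnect: larger values mean better connectivity. There is one zero in the spectrum, matching the 1 component.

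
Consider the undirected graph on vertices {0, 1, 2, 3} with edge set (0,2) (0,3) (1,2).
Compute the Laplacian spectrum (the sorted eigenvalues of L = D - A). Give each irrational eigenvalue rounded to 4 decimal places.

[0, 0.5858, 2, 3.4142]

Reading degrees in the order [0, 1, 2, 3] gives [2, 1, 2, 1]; set D = diag(2, 1, 2, 1) and form L = D - A. L is symmetric positive semidefinite, so every eigenvalue is real and nonnegative. The single zero eigenvalue shows the graph is connected. The eigenvalues sum to 6, which equals trace(L) = 2|E|. The largest eigenvalue, 3.4142, is at most the vertex count 4.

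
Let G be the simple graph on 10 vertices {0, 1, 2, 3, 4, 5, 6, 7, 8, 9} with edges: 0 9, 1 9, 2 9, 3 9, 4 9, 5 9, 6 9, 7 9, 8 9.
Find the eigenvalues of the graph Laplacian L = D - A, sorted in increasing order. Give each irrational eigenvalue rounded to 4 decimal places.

[0, 1, 1, 1, 1, 1, 1, 1, 1, 10]

Reading degrees in the order [0, 1, 2, 3, 4, 5, 6, 7, 8, 9] gives [1, 1, 1, 1, 1, 1, 1, 1, 1, 9]; set D = diag(1, 1, 1, 1, 1, 1, 1, 1, 1, 9) and form L = D - A. Since every row of L sums to 0, the all-ones vector is in the kernel and 0 is an eigenvalue.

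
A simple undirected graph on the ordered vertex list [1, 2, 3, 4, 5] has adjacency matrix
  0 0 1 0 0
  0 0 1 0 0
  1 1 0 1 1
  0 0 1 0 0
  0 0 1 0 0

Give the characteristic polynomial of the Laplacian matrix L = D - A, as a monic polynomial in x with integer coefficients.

x^5 - 8x^4 + 18x^3 - 16x^2 + 5x

Reading degrees in the order [1, 2, 3, 4, 5] gives [1, 1, 4, 1, 1]; set D = diag(1, 1, 4, 1, 1) and form L = D - A. Computing det(xI - L) by cofactor expansion (or equivalently via sum-over-permutations) gives x^5 - 8x^4 + 18x^3 - 16x^2 + 5x. Since p(0) = det(-L) = 0, x divides p(x). By the matrix-tree theorem the graph has (1/5) * product of the nonzero eigenvalues = 1 spanning tree.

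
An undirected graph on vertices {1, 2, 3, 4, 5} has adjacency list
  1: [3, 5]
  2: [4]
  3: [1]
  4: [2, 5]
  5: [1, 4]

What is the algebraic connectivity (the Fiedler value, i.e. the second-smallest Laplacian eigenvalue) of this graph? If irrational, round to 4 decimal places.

0.3820

With the vertex order [1, 2, 3, 4, 5], the degrees are [2, 1, 1, 2, 2], giving D = diag(2, 1, 1, 2, 2) and L = D - A. The sorted Laplacian eigenvalues are [0, 0.3820, 1.3820, 2.6180, 3.6180]; the algebraic connectivity is the second entry, 0.3820. The largest eigenvalue, 3.6180, is at most the vertex count 5.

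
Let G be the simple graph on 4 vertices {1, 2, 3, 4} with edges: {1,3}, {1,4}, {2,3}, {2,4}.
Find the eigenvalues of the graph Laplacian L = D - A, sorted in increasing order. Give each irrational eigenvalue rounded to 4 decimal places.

Each diagonal entry of L is the vertex degree and each off-diagonal entry is -1 where an edge is present, 0 otherwise; in the order [1, 2, 3, 4] the diagonal is [2, 2, 2, 2]. Since every row of L sums to 0, the all-ones vector is in the kernel and 0 is an eigenvalue. The single zero eigenvalue shows the graph is connected. There is one zero in the spectrum, matching the 1 component.

[0, 2, 2, 4]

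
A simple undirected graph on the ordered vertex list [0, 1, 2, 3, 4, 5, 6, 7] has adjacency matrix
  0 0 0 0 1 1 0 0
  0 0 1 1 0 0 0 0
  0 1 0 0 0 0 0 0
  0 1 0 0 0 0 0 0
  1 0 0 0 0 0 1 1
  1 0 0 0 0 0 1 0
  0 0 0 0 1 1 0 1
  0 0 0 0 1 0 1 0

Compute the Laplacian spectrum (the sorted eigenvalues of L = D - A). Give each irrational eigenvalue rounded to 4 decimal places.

Reading degrees in the order [0, 1, 2, 3, 4, 5, 6, 7] gives [2, 2, 1, 1, 3, 2, 3, 2]; set D = diag(2, 2, 1, 1, 3, 2, 3, 2) and form L = D - A. L is symmetric positive semidefinite, so every eigenvalue is real and nonnegative. The 2 zero eigenvalues correspond to the 2 connected components. The largest eigenvalue, 4.6180, is at most the vertex count 8.

[0, 0, 1, 1.3820, 2.3820, 3, 3.6180, 4.6180]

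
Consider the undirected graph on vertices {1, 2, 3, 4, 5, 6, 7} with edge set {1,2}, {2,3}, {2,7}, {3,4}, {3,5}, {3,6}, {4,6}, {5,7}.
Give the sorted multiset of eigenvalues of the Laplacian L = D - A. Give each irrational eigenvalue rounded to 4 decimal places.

With the vertex order [1, 2, 3, 4, 5, 6, 7], the degrees are [1, 3, 4, 2, 2, 2, 2], giving D = diag(1, 3, 4, 2, 2, 2, 2) and L = D - A. Diagonalising L (or applying a numerical eigensolver to the 7x7 matrix) gives the spectrum above. The single zero eigenvalue shows the graph is connected.

[0, 0.5858, 1, 2.5858, 3, 3.4142, 5.4142]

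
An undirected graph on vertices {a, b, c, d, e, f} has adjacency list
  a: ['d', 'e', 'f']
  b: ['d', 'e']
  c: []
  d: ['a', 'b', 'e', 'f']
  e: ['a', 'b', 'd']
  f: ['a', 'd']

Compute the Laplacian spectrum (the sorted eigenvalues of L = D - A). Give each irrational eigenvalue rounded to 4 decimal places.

Each diagonal entry of L is the vertex degree and each off-diagonal entry is -1 where an edge is present, 0 otherwise; in the order [a, b, c, d, e, f] the diagonal is [3, 2, 0, 4, 3, 2]. Diagonalising L (or applying a numerical eigensolver to the 6x6 matrix) gives the spectrum above. The 2 zero eigenvalues correspond to the 2 connected components. The largest eigenvalue, 5, is at most the vertex count 6.

[0, 0, 1.5858, 3, 4.4142, 5]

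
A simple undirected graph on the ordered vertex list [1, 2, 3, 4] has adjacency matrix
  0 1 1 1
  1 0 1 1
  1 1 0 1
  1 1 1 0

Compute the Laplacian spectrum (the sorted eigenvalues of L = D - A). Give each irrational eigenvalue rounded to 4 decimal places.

[0, 4, 4, 4]

Each diagonal entry of L is the vertex degree and each off-diagonal entry is -1 where an edge is present, 0 otherwise; in the order [1, 2, 3, 4] the diagonal is [3, 3, 3, 3]. The multiplicity of 0 as a Laplacian eigenvalue equals the number of connected components. The single zero eigenvalue shows the graph is connected. There is one zero in the spectrum, matching the 1 component.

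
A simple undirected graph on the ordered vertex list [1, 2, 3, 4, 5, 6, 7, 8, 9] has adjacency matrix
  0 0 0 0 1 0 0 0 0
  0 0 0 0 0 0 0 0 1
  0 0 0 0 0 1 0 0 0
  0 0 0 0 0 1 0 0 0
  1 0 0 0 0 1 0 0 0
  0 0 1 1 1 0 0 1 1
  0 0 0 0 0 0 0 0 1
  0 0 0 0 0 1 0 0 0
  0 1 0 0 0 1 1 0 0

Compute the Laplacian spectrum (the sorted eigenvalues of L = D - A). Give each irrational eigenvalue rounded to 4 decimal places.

Each diagonal entry of L is the vertex degree and each off-diagonal entry is -1 where an edge is present, 0 otherwise; in the order [1, 2, 3, 4, 5, 6, 7, 8, 9] the diagonal is [1, 1, 1, 1, 2, 5, 1, 1, 3]. L is symmetric positive semidefinite, so every eigenvalue is real and nonnegative. There is one zero in the spectrum, matching the 1 component.

[0, 0.3158, 0.5356, 1, 1, 1, 2.4475, 3.5152, 6.1860]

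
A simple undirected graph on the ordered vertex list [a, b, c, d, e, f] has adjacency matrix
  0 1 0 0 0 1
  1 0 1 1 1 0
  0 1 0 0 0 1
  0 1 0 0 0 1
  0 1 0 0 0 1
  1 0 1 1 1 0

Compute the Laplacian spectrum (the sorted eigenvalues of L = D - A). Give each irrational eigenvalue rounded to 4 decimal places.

With the vertex order [a, b, c, d, e, f], the degrees are [2, 4, 2, 2, 2, 4], giving D = diag(2, 4, 2, 2, 2, 4) and L = D - A. Diagonalising L (or applying a numerical eigensolver to the 6x6 matrix) gives the spectrum above. The eigenvalues sum to 16, which equals trace(L) = 2|E|. The largest eigenvalue, 6, is at most the vertex count 6.

[0, 2, 2, 2, 4, 6]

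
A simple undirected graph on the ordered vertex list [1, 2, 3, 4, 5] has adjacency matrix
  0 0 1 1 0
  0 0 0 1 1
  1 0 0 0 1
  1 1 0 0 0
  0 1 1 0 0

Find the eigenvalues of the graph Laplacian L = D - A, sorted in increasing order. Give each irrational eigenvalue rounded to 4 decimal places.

[0, 1.3820, 1.3820, 3.6180, 3.6180]

Reading degrees in the order [1, 2, 3, 4, 5] gives [2, 2, 2, 2, 2]; set D = diag(2, 2, 2, 2, 2) and form L = D - A. The multiplicity of 0 as a Laplacian eigenvalue equals the number of connected components. The single zero eigenvalue shows the graph is connected. The largest eigenvalue, 3.6180, is at most the vertex count 5. There is one zero in the spectrum, matching the 1 component.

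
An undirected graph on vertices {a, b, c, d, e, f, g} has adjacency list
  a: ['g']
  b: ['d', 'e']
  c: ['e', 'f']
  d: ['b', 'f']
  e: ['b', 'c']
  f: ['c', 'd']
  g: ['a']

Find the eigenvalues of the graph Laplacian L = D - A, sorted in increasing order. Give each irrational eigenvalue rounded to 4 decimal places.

With the vertex order [a, b, c, d, e, f, g], the degrees are [1, 2, 2, 2, 2, 2, 1], giving D = diag(1, 2, 2, 2, 2, 2, 1) and L = D - A. Diagonalising L (or applying a numerical eigensolver to the 7x7 matrix) gives the spectrum above. The 2 zero eigenvalues correspond to the 2 connected components.

[0, 0, 1.3820, 1.3820, 2, 3.6180, 3.6180]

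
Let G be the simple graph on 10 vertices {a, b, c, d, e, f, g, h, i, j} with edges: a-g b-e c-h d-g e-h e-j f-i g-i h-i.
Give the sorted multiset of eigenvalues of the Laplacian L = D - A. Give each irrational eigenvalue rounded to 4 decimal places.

[0, 0.1792, 0.5188, 0.7141, 1, 1, 2.3111, 3.1593, 4.1701, 4.9474]

Reading degrees in the order [a, b, c, d, e, f, g, h, i, j] gives [1, 1, 1, 1, 3, 1, 3, 3, 3, 1]; set D = diag(1, 1, 1, 1, 3, 1, 3, 3, 3, 1) and form L = D - A. The multiplicity of 0 as a Laplacian eigenvalue equals the number of connected components. The largest eigenvalue, 4.9474, is at most the vertex count 10.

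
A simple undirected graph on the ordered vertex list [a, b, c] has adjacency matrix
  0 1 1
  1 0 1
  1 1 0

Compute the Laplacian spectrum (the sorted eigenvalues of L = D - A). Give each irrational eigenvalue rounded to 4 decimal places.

[0, 3, 3]

With the vertex order [a, b, c], the degrees are [2, 2, 2], giving D = diag(2, 2, 2) and L = D - A. The multiplicity of 0 as a Laplacian eigenvalue equals the number of connected components. The largest eigenvalue, 3, is at most the vertex count 3. By the matrix-tree theorem the graph has (1/3) * product of the nonzero eigenvalues = 3 spanning trees.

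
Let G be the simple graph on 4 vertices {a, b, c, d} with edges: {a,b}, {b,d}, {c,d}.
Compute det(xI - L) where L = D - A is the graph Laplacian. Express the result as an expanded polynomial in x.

x^4 - 6x^3 + 10x^2 - 4x

Each diagonal entry of L is the vertex degree and each off-diagonal entry is -1 where an edge is present, 0 otherwise; in the order [a, b, c, d] the diagonal is [1, 2, 1, 2]. L has integer entries, so p(x) = det(xI - L) has integer coefficients. Expanding the determinant yields x^4 - 6x^3 + 10x^2 - 4x. Since p(0) = det(-L) = 0, x divides p(x). By the matrix-tree theorem the graph has (1/4) * product of the nonzero eigenvalues = 1 spanning tree.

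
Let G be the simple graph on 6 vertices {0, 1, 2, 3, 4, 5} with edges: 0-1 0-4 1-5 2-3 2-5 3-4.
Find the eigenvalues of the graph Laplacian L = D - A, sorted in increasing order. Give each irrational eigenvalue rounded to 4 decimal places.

[0, 1, 1, 3, 3, 4]

Each diagonal entry of L is the vertex degree and each off-diagonal entry is -1 where an edge is present, 0 otherwise; in the order [0, 1, 2, 3, 4, 5] the diagonal is [2, 2, 2, 2, 2, 2]. Since every row of L sums to 0, the all-ones vector is in the kernel and 0 is an eigenvalue. The single zero eigenvalue shows the graph is connected. The eigenvalues sum to 12, which equals trace(L) = 2|E|. There is one zero in the spectrum, matching the 1 component.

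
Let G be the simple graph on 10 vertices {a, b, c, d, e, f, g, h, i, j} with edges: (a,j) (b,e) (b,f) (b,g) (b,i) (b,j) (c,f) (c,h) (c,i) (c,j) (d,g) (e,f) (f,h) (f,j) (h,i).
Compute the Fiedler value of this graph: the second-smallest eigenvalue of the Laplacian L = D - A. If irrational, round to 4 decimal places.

Each diagonal entry of L is the vertex degree and each off-diagonal entry is -1 where an edge is present, 0 otherwise; in the order [a, b, c, d, e, f, g, h, i, j] the diagonal is [1, 5, 4, 1, 2, 5, 2, 3, 3, 4]. The smallest Laplacian eigenvalue is always 0. The next one, lambda_2 = 0.3947, measures how hard the graph is to disconnect: larger values mean better connectivity. The largest eigenvalue, 6.7511, is at most the vertex count 10.

0.3947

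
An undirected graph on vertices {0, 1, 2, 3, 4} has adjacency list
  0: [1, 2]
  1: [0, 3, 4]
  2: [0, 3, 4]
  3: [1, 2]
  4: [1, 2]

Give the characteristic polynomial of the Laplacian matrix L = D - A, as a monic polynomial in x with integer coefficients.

Each diagonal entry of L is the vertex degree and each off-diagonal entry is -1 where an edge is present, 0 otherwise; in the order [0, 1, 2, 3, 4] the diagonal is [2, 3, 3, 2, 2]. The eigenvalues of L are [0, 2, 2, 3, 5]; the characteristic polynomial is the product of (x - lambda_i), which multiplies out to x^5 - 12x^4 + 51x^3 - 92x^2 + 60x. The constant term is 0 because L is singular (the all-ones vector lies in its kernel). The eigenvalues sum to 12, which equals trace(L) = 2|E|.

x^5 - 12x^4 + 51x^3 - 92x^2 + 60x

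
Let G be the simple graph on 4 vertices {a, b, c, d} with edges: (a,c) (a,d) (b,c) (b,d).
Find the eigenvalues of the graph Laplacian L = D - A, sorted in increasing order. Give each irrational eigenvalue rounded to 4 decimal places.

[0, 2, 2, 4]

Reading degrees in the order [a, b, c, d] gives [2, 2, 2, 2]; set D = diag(2, 2, 2, 2) and form L = D - A. L is symmetric positive semidefinite, so every eigenvalue is real and nonnegative. The single zero eigenvalue shows the graph is connected. By the matrix-tree theorem the graph has (1/4) * product of the nonzero eigenvalues = 4 spanning trees. There is one zero in the spectrum, matching the 1 component.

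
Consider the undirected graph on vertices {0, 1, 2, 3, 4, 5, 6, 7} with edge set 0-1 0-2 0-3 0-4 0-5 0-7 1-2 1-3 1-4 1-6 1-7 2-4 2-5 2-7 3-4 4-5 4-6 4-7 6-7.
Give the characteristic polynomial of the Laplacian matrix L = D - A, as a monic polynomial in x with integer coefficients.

x^8 - 38x^7 + 604x^6 - 5190x^5 + 25953x^4 - 75282x^3 + 116979x^2 - 75032x

Reading degrees in the order [0, 1, 2, 3, 4, 5, 6, 7] gives [6, 6, 5, 3, 7, 3, 3, 5]; set D = diag(6, 6, 5, 3, 7, 3, 3, 5) and form L = D - A. L has integer entries, so p(x) = det(xI - L) has integer coefficients. Expanding the determinant yields x^8 - 38x^7 + 604x^6 - 5190x^5 + 25953x^4 - 75282x^3 + 116979x^2 - 75032x. The coefficient of x^7 equals -trace(L) = -38, matching the sum of degrees. The eigenvalues sum to 38, which equals trace(L) = 2|E|. The largest eigenvalue, 8, is at most the vertex count 8.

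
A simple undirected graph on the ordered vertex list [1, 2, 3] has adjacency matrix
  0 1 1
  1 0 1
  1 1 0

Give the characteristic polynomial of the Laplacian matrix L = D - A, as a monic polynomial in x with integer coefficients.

x^3 - 6x^2 + 9x

Each diagonal entry of L is the vertex degree and each off-diagonal entry is -1 where an edge is present, 0 otherwise; in the order [1, 2, 3] the diagonal is [2, 2, 2]. Computing det(xI - L) by cofactor expansion (or equivalently via sum-over-permutations) gives x^3 - 6x^2 + 9x. Since p(0) = det(-L) = 0, x divides p(x). There is one zero in the spectrum, matching the 1 component.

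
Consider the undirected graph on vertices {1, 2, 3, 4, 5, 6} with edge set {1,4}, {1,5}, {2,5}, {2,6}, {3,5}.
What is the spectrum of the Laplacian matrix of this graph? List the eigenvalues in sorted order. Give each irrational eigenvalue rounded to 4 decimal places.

[0, 0.3820, 0.6972, 2, 2.6180, 4.3028]

Reading degrees in the order [1, 2, 3, 4, 5, 6] gives [2, 2, 1, 1, 3, 1]; set D = diag(2, 2, 1, 1, 3, 1) and form L = D - A. Since every row of L sums to 0, the all-ones vector is in the kernel and 0 is an eigenvalue. The single zero eigenvalue shows the graph is connected. The largest eigenvalue, 4.3028, is at most the vertex count 6.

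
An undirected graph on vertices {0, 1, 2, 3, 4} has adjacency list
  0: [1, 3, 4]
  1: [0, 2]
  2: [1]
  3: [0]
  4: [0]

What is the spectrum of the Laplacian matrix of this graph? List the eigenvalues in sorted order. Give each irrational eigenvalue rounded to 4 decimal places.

[0, 0.5188, 1, 2.3111, 4.1701]

With the vertex order [0, 1, 2, 3, 4], the degrees are [3, 2, 1, 1, 1], giving D = diag(3, 2, 1, 1, 1) and L = D - A. Diagonalising L (or applying a numerical eigensolver to the 5x5 matrix) gives the spectrum above. The eigenvalues sum to 8, which equals trace(L) = 2|E|.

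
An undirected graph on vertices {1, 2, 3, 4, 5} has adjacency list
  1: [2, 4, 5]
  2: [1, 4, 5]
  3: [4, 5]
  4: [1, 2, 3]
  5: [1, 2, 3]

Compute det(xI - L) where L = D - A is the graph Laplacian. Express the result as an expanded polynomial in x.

With the vertex order [1, 2, 3, 4, 5], the degrees are [3, 3, 2, 3, 3], giving D = diag(3, 3, 2, 3, 3) and L = D - A. L has integer entries, so p(x) = det(xI - L) has integer coefficients. Expanding the determinant yields x^5 - 14x^4 + 71x^3 - 154x^2 + 120x. Since p(0) = det(-L) = 0, x divides p(x).

x^5 - 14x^4 + 71x^3 - 154x^2 + 120x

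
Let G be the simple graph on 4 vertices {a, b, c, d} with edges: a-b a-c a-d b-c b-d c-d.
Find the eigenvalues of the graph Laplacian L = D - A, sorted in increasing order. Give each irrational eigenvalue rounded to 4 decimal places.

[0, 4, 4, 4]

With the vertex order [a, b, c, d], the degrees are [3, 3, 3, 3], giving D = diag(3, 3, 3, 3) and L = D - A. The multiplicity of 0 as a Laplacian eigenvalue equals the number of connected components. The eigenvalues sum to 12, which equals trace(L) = 2|E|.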